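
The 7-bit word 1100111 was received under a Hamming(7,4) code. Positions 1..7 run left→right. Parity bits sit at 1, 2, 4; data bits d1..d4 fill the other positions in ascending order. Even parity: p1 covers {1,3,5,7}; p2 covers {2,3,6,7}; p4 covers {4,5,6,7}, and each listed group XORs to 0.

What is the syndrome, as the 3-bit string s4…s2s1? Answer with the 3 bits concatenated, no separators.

111

s1 (pos 1,3,5,7): 1⊕0⊕1⊕1 = 1
s2 (pos 2,3,6,7): 1⊕0⊕1⊕1 = 1
s4 (pos 4,5,6,7): 0⊕1⊕1⊕1 = 1
Syndrome s4…s1 = 111 → error at position 7.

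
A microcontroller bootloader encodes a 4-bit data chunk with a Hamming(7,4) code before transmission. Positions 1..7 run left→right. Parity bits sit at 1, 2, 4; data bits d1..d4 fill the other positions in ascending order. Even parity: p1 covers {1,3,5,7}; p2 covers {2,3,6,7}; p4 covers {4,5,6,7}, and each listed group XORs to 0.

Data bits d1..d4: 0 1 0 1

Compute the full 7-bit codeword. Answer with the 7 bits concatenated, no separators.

Place data at non-parity positions: p1 p2 0 p4 1 0 1
p1 (pos 1,3,5,7): XOR of data positions = 0⊕1⊕1 = 0
p2 (pos 2,3,6,7): XOR of data positions = 0⊕0⊕1 = 1
p4 (pos 4,5,6,7): XOR of data positions = 1⊕0⊕1 = 0
Codeword: 0100101

0100101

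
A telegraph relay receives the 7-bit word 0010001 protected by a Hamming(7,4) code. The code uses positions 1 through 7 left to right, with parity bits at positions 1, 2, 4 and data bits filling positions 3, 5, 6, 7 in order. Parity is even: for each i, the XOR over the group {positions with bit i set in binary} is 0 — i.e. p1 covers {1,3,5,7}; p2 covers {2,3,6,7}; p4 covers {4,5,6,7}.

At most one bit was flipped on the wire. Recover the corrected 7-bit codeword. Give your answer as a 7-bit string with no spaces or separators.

s1 (pos 1,3,5,7): 0⊕1⊕0⊕1 = 0
s2 (pos 2,3,6,7): 0⊕1⊕0⊕1 = 0
s4 (pos 4,5,6,7): 0⊕0⊕0⊕1 = 1
Syndrome s4…s1 = 100 → error at position 4.
Flip position 4: 0010001 → 0011001

0011001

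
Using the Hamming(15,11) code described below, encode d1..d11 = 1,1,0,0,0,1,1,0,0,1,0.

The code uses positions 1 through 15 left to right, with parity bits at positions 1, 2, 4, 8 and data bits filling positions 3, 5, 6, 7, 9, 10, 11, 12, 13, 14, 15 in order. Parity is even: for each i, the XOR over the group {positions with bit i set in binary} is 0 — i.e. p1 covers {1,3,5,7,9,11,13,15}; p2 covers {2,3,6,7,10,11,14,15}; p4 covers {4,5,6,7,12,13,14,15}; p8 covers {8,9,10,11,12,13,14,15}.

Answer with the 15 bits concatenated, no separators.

Place data at non-parity positions: p1 p2 1 p4 1 0 0 p8 0 1 1 0 0 1 0
p1 (pos 1,3,5,7,9,11,13,15): XOR of data positions = 1⊕1⊕0⊕0⊕1⊕0⊕0 = 1
p2 (pos 2,3,6,7,10,11,14,15): XOR of data positions = 1⊕0⊕0⊕1⊕1⊕1⊕0 = 0
p4 (pos 4,5,6,7,12,13,14,15): XOR of data positions = 1⊕0⊕0⊕0⊕0⊕1⊕0 = 0
p8 (pos 8,9,10,11,12,13,14,15): XOR of data positions = 0⊕1⊕1⊕0⊕0⊕1⊕0 = 1
Codeword: 101010010110010

101010010110010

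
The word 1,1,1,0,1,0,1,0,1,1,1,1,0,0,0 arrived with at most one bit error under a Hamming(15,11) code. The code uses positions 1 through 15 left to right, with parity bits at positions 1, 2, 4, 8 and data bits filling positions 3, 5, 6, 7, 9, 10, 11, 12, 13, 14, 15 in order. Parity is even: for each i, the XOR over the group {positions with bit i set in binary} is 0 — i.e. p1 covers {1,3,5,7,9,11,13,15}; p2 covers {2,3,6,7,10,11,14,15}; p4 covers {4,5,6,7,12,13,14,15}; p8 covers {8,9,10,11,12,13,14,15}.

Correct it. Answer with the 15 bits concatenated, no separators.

s1 (pos 1,3,5,7,9,11,13,15): 1⊕1⊕1⊕1⊕1⊕1⊕0⊕0 = 0
s2 (pos 2,3,6,7,10,11,14,15): 1⊕1⊕0⊕1⊕1⊕1⊕0⊕0 = 1
s4 (pos 4,5,6,7,12,13,14,15): 0⊕1⊕0⊕1⊕1⊕0⊕0⊕0 = 1
s8 (pos 8,9,10,11,12,13,14,15): 0⊕1⊕1⊕1⊕1⊕0⊕0⊕0 = 0
Syndrome s8…s1 = 0110 → error at position 6.
Flip position 6: 111010101111000 → 111011101111000

111011101111000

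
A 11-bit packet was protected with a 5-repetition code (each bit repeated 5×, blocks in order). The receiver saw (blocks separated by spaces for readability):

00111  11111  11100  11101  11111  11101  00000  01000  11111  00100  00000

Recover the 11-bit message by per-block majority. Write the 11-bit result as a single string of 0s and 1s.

Block 1 (00111): 3 ones → 1
Block 2 (11111): 5 ones → 1
Block 3 (11100): 3 ones → 1
Block 4 (11101): 4 ones → 1
Block 5 (11111): 5 ones → 1
Block 6 (11101): 4 ones → 1
Block 7 (00000): 0 ones → 0
Block 8 (01000): 1 one → 0
Block 9 (11111): 5 ones → 1
Block 10 (00100): 1 one → 0
Block 11 (00000): 0 ones → 0

11111100100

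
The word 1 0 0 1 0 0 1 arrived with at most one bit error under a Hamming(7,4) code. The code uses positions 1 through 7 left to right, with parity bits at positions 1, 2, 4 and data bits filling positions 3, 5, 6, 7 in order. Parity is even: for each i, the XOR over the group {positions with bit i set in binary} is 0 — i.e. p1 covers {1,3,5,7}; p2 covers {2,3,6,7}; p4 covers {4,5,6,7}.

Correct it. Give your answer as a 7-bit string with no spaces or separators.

1101001

s1 (pos 1,3,5,7): 1⊕0⊕0⊕1 = 0
s2 (pos 2,3,6,7): 0⊕0⊕0⊕1 = 1
s4 (pos 4,5,6,7): 1⊕0⊕0⊕1 = 0
Syndrome s4…s1 = 010 → error at position 2.
Flip position 2: 1001001 → 1101001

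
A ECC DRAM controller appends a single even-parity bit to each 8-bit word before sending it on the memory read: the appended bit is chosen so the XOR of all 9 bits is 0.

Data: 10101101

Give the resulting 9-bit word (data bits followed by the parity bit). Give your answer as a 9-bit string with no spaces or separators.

XOR of the 8 data bits: 1⊕0⊕1⊕0⊕1⊕1⊕0⊕1 = 1
Parity bit = 1 (so all 9 bits XOR to 0).

101011011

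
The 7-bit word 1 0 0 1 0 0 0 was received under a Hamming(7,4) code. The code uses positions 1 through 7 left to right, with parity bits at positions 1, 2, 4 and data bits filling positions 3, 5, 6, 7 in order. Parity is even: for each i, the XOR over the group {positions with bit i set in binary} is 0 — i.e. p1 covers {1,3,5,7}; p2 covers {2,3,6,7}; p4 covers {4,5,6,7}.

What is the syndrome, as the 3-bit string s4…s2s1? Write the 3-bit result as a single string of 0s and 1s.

s1 (pos 1,3,5,7): 1⊕0⊕0⊕0 = 1
s2 (pos 2,3,6,7): 0⊕0⊕0⊕0 = 0
s4 (pos 4,5,6,7): 1⊕0⊕0⊕0 = 1
Syndrome s4…s1 = 101 → error at position 5.

101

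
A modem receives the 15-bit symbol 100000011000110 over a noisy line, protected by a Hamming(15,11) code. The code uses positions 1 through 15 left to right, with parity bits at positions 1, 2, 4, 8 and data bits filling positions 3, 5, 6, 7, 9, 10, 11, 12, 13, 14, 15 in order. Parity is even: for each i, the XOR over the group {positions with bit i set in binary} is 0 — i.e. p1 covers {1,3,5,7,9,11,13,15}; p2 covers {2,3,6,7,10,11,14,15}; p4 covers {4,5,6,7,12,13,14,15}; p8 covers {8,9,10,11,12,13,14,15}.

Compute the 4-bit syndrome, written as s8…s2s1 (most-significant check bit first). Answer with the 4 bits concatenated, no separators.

s1 (pos 1,3,5,7,9,11,13,15): 1⊕0⊕0⊕0⊕1⊕0⊕1⊕0 = 1
s2 (pos 2,3,6,7,10,11,14,15): 0⊕0⊕0⊕0⊕0⊕0⊕1⊕0 = 1
s4 (pos 4,5,6,7,12,13,14,15): 0⊕0⊕0⊕0⊕0⊕1⊕1⊕0 = 0
s8 (pos 8,9,10,11,12,13,14,15): 1⊕1⊕0⊕0⊕0⊕1⊕1⊕0 = 0
Syndrome s8…s1 = 0011 → error at position 3.

0011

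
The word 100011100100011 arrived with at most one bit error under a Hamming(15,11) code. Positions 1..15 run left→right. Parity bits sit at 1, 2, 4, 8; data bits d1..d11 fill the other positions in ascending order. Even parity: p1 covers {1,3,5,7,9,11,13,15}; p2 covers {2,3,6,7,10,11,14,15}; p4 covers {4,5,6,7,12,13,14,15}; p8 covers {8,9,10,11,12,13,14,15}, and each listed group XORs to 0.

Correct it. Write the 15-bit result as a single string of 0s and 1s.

100011100100001

s1 (pos 1,3,5,7,9,11,13,15): 1⊕0⊕1⊕1⊕0⊕0⊕0⊕1 = 0
s2 (pos 2,3,6,7,10,11,14,15): 0⊕0⊕1⊕1⊕1⊕0⊕1⊕1 = 1
s4 (pos 4,5,6,7,12,13,14,15): 0⊕1⊕1⊕1⊕0⊕0⊕1⊕1 = 1
s8 (pos 8,9,10,11,12,13,14,15): 0⊕0⊕1⊕0⊕0⊕0⊕1⊕1 = 1
Syndrome s8…s1 = 1110 → error at position 14.
Flip position 14: 100011100100011 → 100011100100001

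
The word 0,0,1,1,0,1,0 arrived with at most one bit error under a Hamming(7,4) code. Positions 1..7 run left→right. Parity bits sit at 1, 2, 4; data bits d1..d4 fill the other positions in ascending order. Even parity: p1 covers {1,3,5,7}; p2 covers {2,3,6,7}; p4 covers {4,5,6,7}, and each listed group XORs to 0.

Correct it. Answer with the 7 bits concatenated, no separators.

s1 (pos 1,3,5,7): 0⊕1⊕0⊕0 = 1
s2 (pos 2,3,6,7): 0⊕1⊕1⊕0 = 0
s4 (pos 4,5,6,7): 1⊕0⊕1⊕0 = 0
Syndrome s4…s1 = 001 → error at position 1.
Flip position 1: 0011010 → 1011010

1011010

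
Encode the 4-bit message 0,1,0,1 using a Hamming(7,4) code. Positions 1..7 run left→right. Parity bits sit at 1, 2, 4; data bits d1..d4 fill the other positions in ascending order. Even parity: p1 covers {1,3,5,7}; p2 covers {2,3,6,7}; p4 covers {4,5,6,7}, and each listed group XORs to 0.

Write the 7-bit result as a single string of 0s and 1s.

0100101

Place data at non-parity positions: p1 p2 0 p4 1 0 1
p1 (pos 1,3,5,7): XOR of data positions = 0⊕1⊕1 = 0
p2 (pos 2,3,6,7): XOR of data positions = 0⊕0⊕1 = 1
p4 (pos 4,5,6,7): XOR of data positions = 1⊕0⊕1 = 0
Codeword: 0100101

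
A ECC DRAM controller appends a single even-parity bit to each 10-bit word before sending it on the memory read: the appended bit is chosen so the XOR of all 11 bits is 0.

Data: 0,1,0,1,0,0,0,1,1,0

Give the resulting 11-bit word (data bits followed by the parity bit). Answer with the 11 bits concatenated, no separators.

01010001100

XOR of the 10 data bits: 0⊕1⊕0⊕1⊕0⊕0⊕0⊕1⊕1⊕0 = 0
Parity bit = 0 (so all 11 bits XOR to 0).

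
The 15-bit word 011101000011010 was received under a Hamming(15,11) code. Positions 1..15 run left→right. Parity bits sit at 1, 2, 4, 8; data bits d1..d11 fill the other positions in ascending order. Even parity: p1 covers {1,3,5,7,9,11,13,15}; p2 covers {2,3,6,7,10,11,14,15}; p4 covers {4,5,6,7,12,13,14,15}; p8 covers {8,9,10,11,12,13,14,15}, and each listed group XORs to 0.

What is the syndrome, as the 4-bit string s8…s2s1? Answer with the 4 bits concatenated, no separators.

1010

s1 (pos 1,3,5,7,9,11,13,15): 0⊕1⊕0⊕0⊕0⊕1⊕0⊕0 = 0
s2 (pos 2,3,6,7,10,11,14,15): 1⊕1⊕1⊕0⊕0⊕1⊕1⊕0 = 1
s4 (pos 4,5,6,7,12,13,14,15): 1⊕0⊕1⊕0⊕1⊕0⊕1⊕0 = 0
s8 (pos 8,9,10,11,12,13,14,15): 0⊕0⊕0⊕1⊕1⊕0⊕1⊕0 = 1
Syndrome s8…s1 = 1010 → error at position 10.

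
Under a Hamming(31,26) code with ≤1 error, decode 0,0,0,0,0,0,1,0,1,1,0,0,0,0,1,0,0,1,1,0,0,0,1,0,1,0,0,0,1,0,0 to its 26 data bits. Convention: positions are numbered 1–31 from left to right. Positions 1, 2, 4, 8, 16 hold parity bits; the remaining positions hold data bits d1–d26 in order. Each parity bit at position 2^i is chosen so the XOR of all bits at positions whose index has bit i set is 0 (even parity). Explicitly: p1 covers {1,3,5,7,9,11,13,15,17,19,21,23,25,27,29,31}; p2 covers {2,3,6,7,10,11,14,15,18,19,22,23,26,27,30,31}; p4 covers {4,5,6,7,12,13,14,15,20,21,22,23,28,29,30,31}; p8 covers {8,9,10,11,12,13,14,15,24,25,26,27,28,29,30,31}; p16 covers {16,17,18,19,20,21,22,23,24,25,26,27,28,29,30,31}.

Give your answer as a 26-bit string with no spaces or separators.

s1 (pos 1,3,5,7,9,11,13,15,17,19,21,23,25,27,29,31): 0⊕0⊕0⊕1⊕1⊕0⊕0⊕1⊕0⊕1⊕0⊕1⊕1⊕0⊕1⊕0 = 1
s2 (pos 2,3,6,7,10,11,14,15,18,19,22,23,26,27,30,31): 0⊕0⊕0⊕1⊕1⊕0⊕0⊕1⊕1⊕1⊕0⊕1⊕0⊕0⊕0⊕0 = 0
s4 (pos 4,5,6,7,12,13,14,15,20,21,22,23,28,29,30,31): 0⊕0⊕0⊕1⊕0⊕0⊕0⊕1⊕0⊕0⊕0⊕1⊕0⊕1⊕0⊕0 = 0
s8 (pos 8,9,10,11,12,13,14,15,24,25,26,27,28,29,30,31): 0⊕1⊕1⊕0⊕0⊕0⊕0⊕1⊕0⊕1⊕0⊕0⊕0⊕1⊕0⊕0 = 1
s16 (pos 16,17,18,19,20,21,22,23,24,25,26,27,28,29,30,31): 0⊕0⊕1⊕1⊕0⊕0⊕0⊕1⊕0⊕1⊕0⊕0⊕0⊕1⊕0⊕0 = 1
Syndrome s16…s1 = 11001 → error at position 25.
Flip position 25: 0000001011000010011000101000100 → 0000001011000010011000100000100
Read data bits from positions 3,5,6,7,9,10,11,12,13,14,15,17,18,19,20,21,22,23,24,25,26,27,28,29,30,31: 00011100001011000100000100

00011100001011000100000100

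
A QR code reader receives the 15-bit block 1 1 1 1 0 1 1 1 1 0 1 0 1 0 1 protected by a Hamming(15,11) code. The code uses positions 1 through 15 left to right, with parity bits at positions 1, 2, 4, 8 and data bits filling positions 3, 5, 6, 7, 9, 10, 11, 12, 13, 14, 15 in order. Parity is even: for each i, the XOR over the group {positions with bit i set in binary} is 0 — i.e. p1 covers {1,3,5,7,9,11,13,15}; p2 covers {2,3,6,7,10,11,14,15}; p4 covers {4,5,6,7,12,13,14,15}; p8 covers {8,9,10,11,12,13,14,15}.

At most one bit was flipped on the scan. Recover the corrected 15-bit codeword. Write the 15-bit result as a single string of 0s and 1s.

111101111010001

s1 (pos 1,3,5,7,9,11,13,15): 1⊕1⊕0⊕1⊕1⊕1⊕1⊕1 = 1
s2 (pos 2,3,6,7,10,11,14,15): 1⊕1⊕1⊕1⊕0⊕1⊕0⊕1 = 0
s4 (pos 4,5,6,7,12,13,14,15): 1⊕0⊕1⊕1⊕0⊕1⊕0⊕1 = 1
s8 (pos 8,9,10,11,12,13,14,15): 1⊕1⊕0⊕1⊕0⊕1⊕0⊕1 = 1
Syndrome s8…s1 = 1101 → error at position 13.
Flip position 13: 111101111010101 → 111101111010001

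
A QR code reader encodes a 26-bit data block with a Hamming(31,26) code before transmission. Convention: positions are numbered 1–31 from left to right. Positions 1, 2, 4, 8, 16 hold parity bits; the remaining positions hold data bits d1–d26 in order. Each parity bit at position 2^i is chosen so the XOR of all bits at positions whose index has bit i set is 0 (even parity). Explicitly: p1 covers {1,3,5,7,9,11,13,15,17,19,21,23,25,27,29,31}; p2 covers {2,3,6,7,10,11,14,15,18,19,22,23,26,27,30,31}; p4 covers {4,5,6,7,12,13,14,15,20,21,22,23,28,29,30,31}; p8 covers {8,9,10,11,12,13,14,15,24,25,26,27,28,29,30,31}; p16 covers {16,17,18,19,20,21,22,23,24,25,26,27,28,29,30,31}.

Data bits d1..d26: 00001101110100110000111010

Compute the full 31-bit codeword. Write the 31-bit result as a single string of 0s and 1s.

Place data at non-parity positions: p1 p2 0 p4 0 0 0 p8 1 1 0 1 1 1 0 p16 1 0 0 1 1 0 0 0 0 1 1 1 0 1 0
p1 (pos 1,3,5,7,9,11,13,15,17,19,21,23,25,27,29,31): XOR of data positions = 0⊕0⊕0⊕1⊕0⊕1⊕0⊕1⊕0⊕1⊕0⊕0⊕1⊕0⊕0 = 1
p2 (pos 2,3,6,7,10,11,14,15,18,19,22,23,26,27,30,31): XOR of data positions = 0⊕0⊕0⊕1⊕0⊕1⊕0⊕0⊕0⊕0⊕0⊕1⊕1⊕1⊕0 = 1
p4 (pos 4,5,6,7,12,13,14,15,20,21,22,23,28,29,30,31): XOR of data positions = 0⊕0⊕0⊕1⊕1⊕1⊕0⊕1⊕1⊕0⊕0⊕1⊕0⊕1⊕0 = 1
p8 (pos 8,9,10,11,12,13,14,15,24,25,26,27,28,29,30,31): XOR of data positions = 1⊕1⊕0⊕1⊕1⊕1⊕0⊕0⊕0⊕1⊕1⊕1⊕0⊕1⊕0 = 1
p16 (pos 16,17,18,19,20,21,22,23,24,25,26,27,28,29,30,31): XOR of data positions = 1⊕0⊕0⊕1⊕1⊕0⊕0⊕0⊕0⊕1⊕1⊕1⊕0⊕1⊕0 = 1
Codeword: 1101000111011101100110000111010

1101000111011101100110000111010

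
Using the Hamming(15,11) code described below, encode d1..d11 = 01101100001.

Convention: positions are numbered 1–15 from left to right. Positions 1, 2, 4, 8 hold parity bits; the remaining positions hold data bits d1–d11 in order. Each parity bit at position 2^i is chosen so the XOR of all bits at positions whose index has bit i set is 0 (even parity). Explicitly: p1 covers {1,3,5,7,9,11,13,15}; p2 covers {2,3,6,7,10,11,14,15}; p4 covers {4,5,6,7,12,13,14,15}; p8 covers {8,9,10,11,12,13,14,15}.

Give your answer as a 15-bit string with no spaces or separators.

Place data at non-parity positions: p1 p2 0 p4 1 1 0 p8 1 1 0 0 0 0 1
p1 (pos 1,3,5,7,9,11,13,15): XOR of data positions = 0⊕1⊕0⊕1⊕0⊕0⊕1 = 1
p2 (pos 2,3,6,7,10,11,14,15): XOR of data positions = 0⊕1⊕0⊕1⊕0⊕0⊕1 = 1
p4 (pos 4,5,6,7,12,13,14,15): XOR of data positions = 1⊕1⊕0⊕0⊕0⊕0⊕1 = 1
p8 (pos 8,9,10,11,12,13,14,15): XOR of data positions = 1⊕1⊕0⊕0⊕0⊕0⊕1 = 1
Codeword: 110111011100001

110111011100001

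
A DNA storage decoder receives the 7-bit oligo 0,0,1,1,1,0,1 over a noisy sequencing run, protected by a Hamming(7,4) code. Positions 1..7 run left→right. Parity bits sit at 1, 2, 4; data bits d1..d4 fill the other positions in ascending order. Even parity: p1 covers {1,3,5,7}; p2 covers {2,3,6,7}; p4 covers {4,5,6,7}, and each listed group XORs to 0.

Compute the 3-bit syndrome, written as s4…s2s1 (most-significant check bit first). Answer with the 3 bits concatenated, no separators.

s1 (pos 1,3,5,7): 0⊕1⊕1⊕1 = 1
s2 (pos 2,3,6,7): 0⊕1⊕0⊕1 = 0
s4 (pos 4,5,6,7): 1⊕1⊕0⊕1 = 1
Syndrome s4…s1 = 101 → error at position 5.

101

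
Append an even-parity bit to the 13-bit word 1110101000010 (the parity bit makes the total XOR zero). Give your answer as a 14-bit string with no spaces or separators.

11101010000100

XOR of the 13 data bits: 1⊕1⊕1⊕0⊕1⊕0⊕1⊕0⊕0⊕0⊕0⊕1⊕0 = 0
Parity bit = 0 (so all 14 bits XOR to 0).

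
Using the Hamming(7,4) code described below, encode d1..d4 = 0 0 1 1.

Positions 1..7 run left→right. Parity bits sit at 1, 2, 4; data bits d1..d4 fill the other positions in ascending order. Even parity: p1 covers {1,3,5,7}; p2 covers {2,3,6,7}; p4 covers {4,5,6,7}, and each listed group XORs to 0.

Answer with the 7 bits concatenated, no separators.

1000011

Place data at non-parity positions: p1 p2 0 p4 0 1 1
p1 (pos 1,3,5,7): XOR of data positions = 0⊕0⊕1 = 1
p2 (pos 2,3,6,7): XOR of data positions = 0⊕1⊕1 = 0
p4 (pos 4,5,6,7): XOR of data positions = 0⊕1⊕1 = 0
Codeword: 1000011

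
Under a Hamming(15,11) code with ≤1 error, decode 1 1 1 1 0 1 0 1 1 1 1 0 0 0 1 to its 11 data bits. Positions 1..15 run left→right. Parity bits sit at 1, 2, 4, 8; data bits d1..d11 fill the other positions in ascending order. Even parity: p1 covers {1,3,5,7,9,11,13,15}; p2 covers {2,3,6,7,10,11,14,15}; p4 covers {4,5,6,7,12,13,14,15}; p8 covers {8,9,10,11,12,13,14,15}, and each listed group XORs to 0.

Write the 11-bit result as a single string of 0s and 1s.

10101110101

s1 (pos 1,3,5,7,9,11,13,15): 1⊕1⊕0⊕0⊕1⊕1⊕0⊕1 = 1
s2 (pos 2,3,6,7,10,11,14,15): 1⊕1⊕1⊕0⊕1⊕1⊕0⊕1 = 0
s4 (pos 4,5,6,7,12,13,14,15): 1⊕0⊕1⊕0⊕0⊕0⊕0⊕1 = 1
s8 (pos 8,9,10,11,12,13,14,15): 1⊕1⊕1⊕1⊕0⊕0⊕0⊕1 = 1
Syndrome s8…s1 = 1101 → error at position 13.
Flip position 13: 111101011110001 → 111101011110101
Read data bits from positions 3,5,6,7,9,10,11,12,13,14,15: 10101110101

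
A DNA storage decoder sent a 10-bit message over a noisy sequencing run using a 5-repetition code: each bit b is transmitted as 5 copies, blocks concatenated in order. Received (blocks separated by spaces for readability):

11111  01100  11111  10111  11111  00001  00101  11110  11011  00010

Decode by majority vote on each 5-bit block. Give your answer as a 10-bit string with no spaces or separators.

1011100110

Block 1 (11111): 5 ones → 1
Block 2 (01100): 2 ones → 0
Block 3 (11111): 5 ones → 1
Block 4 (10111): 4 ones → 1
Block 5 (11111): 5 ones → 1
Block 6 (00001): 1 one → 0
Block 7 (00101): 2 ones → 0
Block 8 (11110): 4 ones → 1
Block 9 (11011): 4 ones → 1
Block 10 (00010): 1 one → 0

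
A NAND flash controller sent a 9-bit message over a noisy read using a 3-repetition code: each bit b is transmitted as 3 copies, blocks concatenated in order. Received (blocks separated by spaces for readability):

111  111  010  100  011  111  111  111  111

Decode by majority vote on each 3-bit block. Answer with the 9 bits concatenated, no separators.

Block 1 (111): 3 ones → 1
Block 2 (111): 3 ones → 1
Block 3 (010): 1 one → 0
Block 4 (100): 1 one → 0
Block 5 (011): 2 ones → 1
Block 6 (111): 3 ones → 1
Block 7 (111): 3 ones → 1
Block 8 (111): 3 ones → 1
Block 9 (111): 3 ones → 1

110011111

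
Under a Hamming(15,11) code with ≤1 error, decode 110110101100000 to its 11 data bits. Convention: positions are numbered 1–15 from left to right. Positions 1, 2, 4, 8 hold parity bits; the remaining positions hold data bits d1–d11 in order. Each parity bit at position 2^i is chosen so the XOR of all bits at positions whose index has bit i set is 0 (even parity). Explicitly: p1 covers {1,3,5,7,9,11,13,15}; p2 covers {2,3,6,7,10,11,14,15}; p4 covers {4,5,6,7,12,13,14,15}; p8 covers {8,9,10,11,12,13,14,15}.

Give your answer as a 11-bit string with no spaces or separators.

01111100000

s1 (pos 1,3,5,7,9,11,13,15): 1⊕0⊕1⊕1⊕1⊕0⊕0⊕0 = 0
s2 (pos 2,3,6,7,10,11,14,15): 1⊕0⊕0⊕1⊕1⊕0⊕0⊕0 = 1
s4 (pos 4,5,6,7,12,13,14,15): 1⊕1⊕0⊕1⊕0⊕0⊕0⊕0 = 1
s8 (pos 8,9,10,11,12,13,14,15): 0⊕1⊕1⊕0⊕0⊕0⊕0⊕0 = 0
Syndrome s8…s1 = 0110 → error at position 6.
Flip position 6: 110110101100000 → 110111101100000
Read data bits from positions 3,5,6,7,9,10,11,12,13,14,15: 01111100000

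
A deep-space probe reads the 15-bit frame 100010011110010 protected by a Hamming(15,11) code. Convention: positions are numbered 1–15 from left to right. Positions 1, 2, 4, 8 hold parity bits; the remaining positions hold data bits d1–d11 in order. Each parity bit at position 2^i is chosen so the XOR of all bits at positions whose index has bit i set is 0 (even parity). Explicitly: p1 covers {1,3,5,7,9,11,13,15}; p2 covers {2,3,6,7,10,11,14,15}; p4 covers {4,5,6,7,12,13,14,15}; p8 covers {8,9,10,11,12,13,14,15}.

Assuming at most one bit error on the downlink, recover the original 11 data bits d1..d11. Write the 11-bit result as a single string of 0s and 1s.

s1 (pos 1,3,5,7,9,11,13,15): 1⊕0⊕1⊕0⊕1⊕1⊕0⊕0 = 0
s2 (pos 2,3,6,7,10,11,14,15): 0⊕0⊕0⊕0⊕1⊕1⊕1⊕0 = 1
s4 (pos 4,5,6,7,12,13,14,15): 0⊕1⊕0⊕0⊕0⊕0⊕1⊕0 = 0
s8 (pos 8,9,10,11,12,13,14,15): 1⊕1⊕1⊕1⊕0⊕0⊕1⊕0 = 1
Syndrome s8…s1 = 1010 → error at position 10.
Flip position 10: 100010011110010 → 100010011010010
Read data bits from positions 3,5,6,7,9,10,11,12,13,14,15: 01001010010

01001010010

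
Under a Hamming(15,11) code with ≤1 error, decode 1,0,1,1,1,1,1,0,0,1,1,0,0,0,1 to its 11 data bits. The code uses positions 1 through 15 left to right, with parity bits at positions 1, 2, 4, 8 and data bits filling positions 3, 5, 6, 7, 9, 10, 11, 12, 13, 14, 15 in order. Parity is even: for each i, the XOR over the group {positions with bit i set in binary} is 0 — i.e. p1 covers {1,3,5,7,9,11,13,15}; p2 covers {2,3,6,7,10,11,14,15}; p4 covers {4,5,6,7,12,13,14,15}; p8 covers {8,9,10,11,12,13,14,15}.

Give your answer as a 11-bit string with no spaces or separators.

s1 (pos 1,3,5,7,9,11,13,15): 1⊕1⊕1⊕1⊕0⊕1⊕0⊕1 = 0
s2 (pos 2,3,6,7,10,11,14,15): 0⊕1⊕1⊕1⊕1⊕1⊕0⊕1 = 0
s4 (pos 4,5,6,7,12,13,14,15): 1⊕1⊕1⊕1⊕0⊕0⊕0⊕1 = 1
s8 (pos 8,9,10,11,12,13,14,15): 0⊕0⊕1⊕1⊕0⊕0⊕0⊕1 = 1
Syndrome s8…s1 = 1100 → error at position 12.
Flip position 12: 101111100110001 → 101111100111001
Read data bits from positions 3,5,6,7,9,10,11,12,13,14,15: 11110111001

11110111001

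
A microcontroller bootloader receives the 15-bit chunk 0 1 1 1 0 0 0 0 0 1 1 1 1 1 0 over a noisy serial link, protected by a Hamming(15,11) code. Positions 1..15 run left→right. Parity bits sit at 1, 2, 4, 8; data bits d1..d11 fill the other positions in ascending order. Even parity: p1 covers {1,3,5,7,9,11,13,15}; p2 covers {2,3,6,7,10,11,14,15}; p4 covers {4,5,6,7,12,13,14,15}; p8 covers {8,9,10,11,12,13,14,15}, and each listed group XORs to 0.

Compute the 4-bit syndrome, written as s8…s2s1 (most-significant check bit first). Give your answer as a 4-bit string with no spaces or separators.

s1 (pos 1,3,5,7,9,11,13,15): 0⊕1⊕0⊕0⊕0⊕1⊕1⊕0 = 1
s2 (pos 2,3,6,7,10,11,14,15): 1⊕1⊕0⊕0⊕1⊕1⊕1⊕0 = 1
s4 (pos 4,5,6,7,12,13,14,15): 1⊕0⊕0⊕0⊕1⊕1⊕1⊕0 = 0
s8 (pos 8,9,10,11,12,13,14,15): 0⊕0⊕1⊕1⊕1⊕1⊕1⊕0 = 1
Syndrome s8…s1 = 1011 → error at position 11.

1011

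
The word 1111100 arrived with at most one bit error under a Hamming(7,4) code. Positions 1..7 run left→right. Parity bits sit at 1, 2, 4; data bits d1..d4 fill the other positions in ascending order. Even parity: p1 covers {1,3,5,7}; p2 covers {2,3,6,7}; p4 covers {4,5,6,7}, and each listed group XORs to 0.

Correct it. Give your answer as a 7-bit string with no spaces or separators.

0111100

s1 (pos 1,3,5,7): 1⊕1⊕1⊕0 = 1
s2 (pos 2,3,6,7): 1⊕1⊕0⊕0 = 0
s4 (pos 4,5,6,7): 1⊕1⊕0⊕0 = 0
Syndrome s4…s1 = 001 → error at position 1.
Flip position 1: 1111100 → 0111100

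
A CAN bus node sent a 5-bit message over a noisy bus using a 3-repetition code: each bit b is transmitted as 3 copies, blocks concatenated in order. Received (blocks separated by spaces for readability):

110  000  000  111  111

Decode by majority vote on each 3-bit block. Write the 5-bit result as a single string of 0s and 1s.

10011

Block 1 (110): 2 ones → 1
Block 2 (000): 0 ones → 0
Block 3 (000): 0 ones → 0
Block 4 (111): 3 ones → 1
Block 5 (111): 3 ones → 1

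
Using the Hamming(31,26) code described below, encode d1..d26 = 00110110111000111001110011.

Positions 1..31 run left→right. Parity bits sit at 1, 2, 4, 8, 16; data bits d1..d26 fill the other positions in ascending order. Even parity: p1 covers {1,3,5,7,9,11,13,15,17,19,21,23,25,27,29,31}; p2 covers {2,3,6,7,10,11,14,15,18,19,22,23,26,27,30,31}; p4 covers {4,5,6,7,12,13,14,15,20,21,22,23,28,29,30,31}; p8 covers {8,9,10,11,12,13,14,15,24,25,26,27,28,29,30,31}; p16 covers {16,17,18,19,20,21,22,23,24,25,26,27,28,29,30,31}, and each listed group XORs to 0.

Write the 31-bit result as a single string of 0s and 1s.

0100011001101110000111001110011

Place data at non-parity positions: p1 p2 0 p4 0 1 1 p8 0 1 1 0 1 1 1 p16 0 0 0 1 1 1 0 0 1 1 1 0 0 1 1
p1 (pos 1,3,5,7,9,11,13,15,17,19,21,23,25,27,29,31): XOR of data positions = 0⊕0⊕1⊕0⊕1⊕1⊕1⊕0⊕0⊕1⊕0⊕1⊕1⊕0⊕1 = 0
p2 (pos 2,3,6,7,10,11,14,15,18,19,22,23,26,27,30,31): XOR of data positions = 0⊕1⊕1⊕1⊕1⊕1⊕1⊕0⊕0⊕1⊕0⊕1⊕1⊕1⊕1 = 1
p4 (pos 4,5,6,7,12,13,14,15,20,21,22,23,28,29,30,31): XOR of data positions = 0⊕1⊕1⊕0⊕1⊕1⊕1⊕1⊕1⊕1⊕0⊕0⊕0⊕1⊕1 = 0
p8 (pos 8,9,10,11,12,13,14,15,24,25,26,27,28,29,30,31): XOR of data positions = 0⊕1⊕1⊕0⊕1⊕1⊕1⊕0⊕1⊕1⊕1⊕0⊕0⊕1⊕1 = 0
p16 (pos 16,17,18,19,20,21,22,23,24,25,26,27,28,29,30,31): XOR of data positions = 0⊕0⊕0⊕1⊕1⊕1⊕0⊕0⊕1⊕1⊕1⊕0⊕0⊕1⊕1 = 0
Codeword: 0100011001101110000111001110011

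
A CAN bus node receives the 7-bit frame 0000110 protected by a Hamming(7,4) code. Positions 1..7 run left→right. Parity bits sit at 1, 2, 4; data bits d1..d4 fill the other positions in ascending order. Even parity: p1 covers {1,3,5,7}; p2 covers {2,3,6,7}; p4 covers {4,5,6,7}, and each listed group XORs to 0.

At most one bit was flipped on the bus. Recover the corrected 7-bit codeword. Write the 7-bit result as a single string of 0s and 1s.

s1 (pos 1,3,5,7): 0⊕0⊕1⊕0 = 1
s2 (pos 2,3,6,7): 0⊕0⊕1⊕0 = 1
s4 (pos 4,5,6,7): 0⊕1⊕1⊕0 = 0
Syndrome s4…s1 = 011 → error at position 3.
Flip position 3: 0000110 → 0010110

0010110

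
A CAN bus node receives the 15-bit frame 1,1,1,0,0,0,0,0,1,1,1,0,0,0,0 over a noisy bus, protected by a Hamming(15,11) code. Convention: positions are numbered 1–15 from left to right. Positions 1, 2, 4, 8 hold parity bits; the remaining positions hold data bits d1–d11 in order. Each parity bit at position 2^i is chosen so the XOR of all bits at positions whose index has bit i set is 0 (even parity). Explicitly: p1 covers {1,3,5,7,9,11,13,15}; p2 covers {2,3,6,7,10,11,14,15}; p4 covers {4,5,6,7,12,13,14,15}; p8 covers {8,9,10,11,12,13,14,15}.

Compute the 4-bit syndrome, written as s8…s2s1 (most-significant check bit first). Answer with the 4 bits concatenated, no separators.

1000

s1 (pos 1,3,5,7,9,11,13,15): 1⊕1⊕0⊕0⊕1⊕1⊕0⊕0 = 0
s2 (pos 2,3,6,7,10,11,14,15): 1⊕1⊕0⊕0⊕1⊕1⊕0⊕0 = 0
s4 (pos 4,5,6,7,12,13,14,15): 0⊕0⊕0⊕0⊕0⊕0⊕0⊕0 = 0
s8 (pos 8,9,10,11,12,13,14,15): 0⊕1⊕1⊕1⊕0⊕0⊕0⊕0 = 1
Syndrome s8…s1 = 1000 → error at position 8.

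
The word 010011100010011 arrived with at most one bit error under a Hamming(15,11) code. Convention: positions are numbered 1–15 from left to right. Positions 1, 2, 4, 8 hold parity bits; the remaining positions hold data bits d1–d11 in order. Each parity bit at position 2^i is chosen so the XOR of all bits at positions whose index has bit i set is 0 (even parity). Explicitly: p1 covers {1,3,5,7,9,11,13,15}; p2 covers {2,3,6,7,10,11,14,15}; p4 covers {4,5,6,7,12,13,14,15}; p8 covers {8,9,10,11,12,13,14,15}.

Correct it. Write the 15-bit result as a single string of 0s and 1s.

s1 (pos 1,3,5,7,9,11,13,15): 0⊕0⊕1⊕1⊕0⊕1⊕0⊕1 = 0
s2 (pos 2,3,6,7,10,11,14,15): 1⊕0⊕1⊕1⊕0⊕1⊕1⊕1 = 0
s4 (pos 4,5,6,7,12,13,14,15): 0⊕1⊕1⊕1⊕0⊕0⊕1⊕1 = 1
s8 (pos 8,9,10,11,12,13,14,15): 0⊕0⊕0⊕1⊕0⊕0⊕1⊕1 = 1
Syndrome s8…s1 = 1100 → error at position 12.
Flip position 12: 010011100010011 → 010011100011011

010011100011011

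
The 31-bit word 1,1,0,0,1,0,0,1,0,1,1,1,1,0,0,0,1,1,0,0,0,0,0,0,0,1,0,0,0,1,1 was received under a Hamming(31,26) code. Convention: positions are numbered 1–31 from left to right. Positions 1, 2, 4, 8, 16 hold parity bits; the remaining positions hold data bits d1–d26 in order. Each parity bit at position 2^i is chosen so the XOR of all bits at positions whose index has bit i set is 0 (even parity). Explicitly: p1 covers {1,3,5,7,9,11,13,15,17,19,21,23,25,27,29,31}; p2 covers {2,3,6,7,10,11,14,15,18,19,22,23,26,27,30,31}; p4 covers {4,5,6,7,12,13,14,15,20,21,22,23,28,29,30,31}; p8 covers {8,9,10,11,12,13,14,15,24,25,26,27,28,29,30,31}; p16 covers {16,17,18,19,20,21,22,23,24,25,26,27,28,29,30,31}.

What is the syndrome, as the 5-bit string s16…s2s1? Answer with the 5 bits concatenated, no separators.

10110

s1 (pos 1,3,5,7,9,11,13,15,17,19,21,23,25,27,29,31): 1⊕0⊕1⊕0⊕0⊕1⊕1⊕0⊕1⊕0⊕0⊕0⊕0⊕0⊕0⊕1 = 0
s2 (pos 2,3,6,7,10,11,14,15,18,19,22,23,26,27,30,31): 1⊕0⊕0⊕0⊕1⊕1⊕0⊕0⊕1⊕0⊕0⊕0⊕1⊕0⊕1⊕1 = 1
s4 (pos 4,5,6,7,12,13,14,15,20,21,22,23,28,29,30,31): 0⊕1⊕0⊕0⊕1⊕1⊕0⊕0⊕0⊕0⊕0⊕0⊕0⊕0⊕1⊕1 = 1
s8 (pos 8,9,10,11,12,13,14,15,24,25,26,27,28,29,30,31): 1⊕0⊕1⊕1⊕1⊕1⊕0⊕0⊕0⊕0⊕1⊕0⊕0⊕0⊕1⊕1 = 0
s16 (pos 16,17,18,19,20,21,22,23,24,25,26,27,28,29,30,31): 0⊕1⊕1⊕0⊕0⊕0⊕0⊕0⊕0⊕0⊕1⊕0⊕0⊕0⊕1⊕1 = 1
Syndrome s16…s1 = 10110 → error at position 22.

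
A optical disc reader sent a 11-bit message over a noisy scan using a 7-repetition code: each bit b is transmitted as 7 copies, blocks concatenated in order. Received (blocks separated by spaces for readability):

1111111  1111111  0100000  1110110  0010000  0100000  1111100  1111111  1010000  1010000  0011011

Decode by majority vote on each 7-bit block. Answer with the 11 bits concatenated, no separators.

11010011001

Block 1 (1111111): 7 ones → 1
Block 2 (1111111): 7 ones → 1
Block 3 (0100000): 1 one → 0
Block 4 (1110110): 5 ones → 1
Block 5 (0010000): 1 one → 0
Block 6 (0100000): 1 one → 0
Block 7 (1111100): 5 ones → 1
Block 8 (1111111): 7 ones → 1
Block 9 (1010000): 2 ones → 0
Block 10 (1010000): 2 ones → 0
Block 11 (0011011): 4 ones → 1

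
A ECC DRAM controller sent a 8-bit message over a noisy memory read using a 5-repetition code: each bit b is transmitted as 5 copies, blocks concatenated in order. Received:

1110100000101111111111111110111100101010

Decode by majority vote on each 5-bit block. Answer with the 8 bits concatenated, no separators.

10111110

Block 1 (11101): 4 ones → 1
Block 2 (00000): 0 ones → 0
Block 3 (10111): 4 ones → 1
Block 4 (11111): 5 ones → 1
Block 5 (11111): 5 ones → 1
Block 6 (11011): 4 ones → 1
Block 7 (11001): 3 ones → 1
Block 8 (01010): 2 ones → 0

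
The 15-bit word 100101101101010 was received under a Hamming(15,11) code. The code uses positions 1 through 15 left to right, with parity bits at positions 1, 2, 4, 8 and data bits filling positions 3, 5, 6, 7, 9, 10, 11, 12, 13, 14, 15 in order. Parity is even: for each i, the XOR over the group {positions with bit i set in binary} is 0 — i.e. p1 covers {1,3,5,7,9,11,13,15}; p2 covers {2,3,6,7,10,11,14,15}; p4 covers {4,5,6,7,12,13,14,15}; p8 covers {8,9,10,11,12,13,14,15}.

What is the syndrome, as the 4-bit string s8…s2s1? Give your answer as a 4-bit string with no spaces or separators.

s1 (pos 1,3,5,7,9,11,13,15): 1⊕0⊕0⊕1⊕1⊕0⊕0⊕0 = 1
s2 (pos 2,3,6,7,10,11,14,15): 0⊕0⊕1⊕1⊕1⊕0⊕1⊕0 = 0
s4 (pos 4,5,6,7,12,13,14,15): 1⊕0⊕1⊕1⊕1⊕0⊕1⊕0 = 1
s8 (pos 8,9,10,11,12,13,14,15): 0⊕1⊕1⊕0⊕1⊕0⊕1⊕0 = 0
Syndrome s8…s1 = 0101 → error at position 5.

0101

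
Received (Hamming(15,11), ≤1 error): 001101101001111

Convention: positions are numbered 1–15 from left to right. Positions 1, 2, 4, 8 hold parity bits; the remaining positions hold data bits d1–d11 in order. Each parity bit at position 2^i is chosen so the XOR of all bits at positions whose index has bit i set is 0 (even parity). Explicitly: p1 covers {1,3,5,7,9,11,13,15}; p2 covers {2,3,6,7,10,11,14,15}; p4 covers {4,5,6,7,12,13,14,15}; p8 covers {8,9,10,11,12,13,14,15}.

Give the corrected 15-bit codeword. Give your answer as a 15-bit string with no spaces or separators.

001101101001110

s1 (pos 1,3,5,7,9,11,13,15): 0⊕1⊕0⊕1⊕1⊕0⊕1⊕1 = 1
s2 (pos 2,3,6,7,10,11,14,15): 0⊕1⊕1⊕1⊕0⊕0⊕1⊕1 = 1
s4 (pos 4,5,6,7,12,13,14,15): 1⊕0⊕1⊕1⊕1⊕1⊕1⊕1 = 1
s8 (pos 8,9,10,11,12,13,14,15): 0⊕1⊕0⊕0⊕1⊕1⊕1⊕1 = 1
Syndrome s8…s1 = 1111 → error at position 15.
Flip position 15: 001101101001111 → 001101101001110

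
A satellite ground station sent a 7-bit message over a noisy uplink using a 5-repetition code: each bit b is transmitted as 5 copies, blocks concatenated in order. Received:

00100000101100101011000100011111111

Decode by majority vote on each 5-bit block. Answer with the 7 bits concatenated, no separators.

0011011

Block 1 (00100): 1 one → 0
Block 2 (00010): 1 one → 0
Block 3 (11001): 3 ones → 1
Block 4 (01011): 3 ones → 1
Block 5 (00010): 1 one → 0
Block 6 (00111): 3 ones → 1
Block 7 (11111): 5 ones → 1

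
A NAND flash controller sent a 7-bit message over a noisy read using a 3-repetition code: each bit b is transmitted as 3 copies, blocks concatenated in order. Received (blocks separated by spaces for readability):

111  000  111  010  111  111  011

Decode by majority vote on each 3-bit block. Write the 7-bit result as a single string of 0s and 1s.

Block 1 (111): 3 ones → 1
Block 2 (000): 0 ones → 0
Block 3 (111): 3 ones → 1
Block 4 (010): 1 one → 0
Block 5 (111): 3 ones → 1
Block 6 (111): 3 ones → 1
Block 7 (011): 2 ones → 1

1010111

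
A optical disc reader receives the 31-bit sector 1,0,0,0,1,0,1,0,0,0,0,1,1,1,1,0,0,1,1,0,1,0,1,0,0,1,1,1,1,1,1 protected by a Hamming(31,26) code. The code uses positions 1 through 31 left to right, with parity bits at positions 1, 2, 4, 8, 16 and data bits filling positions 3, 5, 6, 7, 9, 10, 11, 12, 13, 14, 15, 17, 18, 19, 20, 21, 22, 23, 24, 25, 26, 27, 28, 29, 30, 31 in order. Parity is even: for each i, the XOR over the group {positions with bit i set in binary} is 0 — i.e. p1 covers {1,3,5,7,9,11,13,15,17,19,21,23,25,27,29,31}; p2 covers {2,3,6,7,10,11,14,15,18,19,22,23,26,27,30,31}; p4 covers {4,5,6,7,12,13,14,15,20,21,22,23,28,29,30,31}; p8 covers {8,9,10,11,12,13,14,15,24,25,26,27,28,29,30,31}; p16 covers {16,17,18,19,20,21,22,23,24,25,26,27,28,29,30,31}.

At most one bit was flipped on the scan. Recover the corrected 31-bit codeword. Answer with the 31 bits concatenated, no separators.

s1 (pos 1,3,5,7,9,11,13,15,17,19,21,23,25,27,29,31): 1⊕0⊕1⊕1⊕0⊕0⊕1⊕1⊕0⊕1⊕1⊕1⊕0⊕1⊕1⊕1 = 1
s2 (pos 2,3,6,7,10,11,14,15,18,19,22,23,26,27,30,31): 0⊕0⊕0⊕1⊕0⊕0⊕1⊕1⊕1⊕1⊕0⊕1⊕1⊕1⊕1⊕1 = 0
s4 (pos 4,5,6,7,12,13,14,15,20,21,22,23,28,29,30,31): 0⊕1⊕0⊕1⊕1⊕1⊕1⊕1⊕0⊕1⊕0⊕1⊕1⊕1⊕1⊕1 = 0
s8 (pos 8,9,10,11,12,13,14,15,24,25,26,27,28,29,30,31): 0⊕0⊕0⊕0⊕1⊕1⊕1⊕1⊕0⊕0⊕1⊕1⊕1⊕1⊕1⊕1 = 0
s16 (pos 16,17,18,19,20,21,22,23,24,25,26,27,28,29,30,31): 0⊕0⊕1⊕1⊕0⊕1⊕0⊕1⊕0⊕0⊕1⊕1⊕1⊕1⊕1⊕1 = 0
Syndrome s16…s1 = 00001 → error at position 1.
Flip position 1: 1000101000011110011010100111111 → 0000101000011110011010100111111

0000101000011110011010100111111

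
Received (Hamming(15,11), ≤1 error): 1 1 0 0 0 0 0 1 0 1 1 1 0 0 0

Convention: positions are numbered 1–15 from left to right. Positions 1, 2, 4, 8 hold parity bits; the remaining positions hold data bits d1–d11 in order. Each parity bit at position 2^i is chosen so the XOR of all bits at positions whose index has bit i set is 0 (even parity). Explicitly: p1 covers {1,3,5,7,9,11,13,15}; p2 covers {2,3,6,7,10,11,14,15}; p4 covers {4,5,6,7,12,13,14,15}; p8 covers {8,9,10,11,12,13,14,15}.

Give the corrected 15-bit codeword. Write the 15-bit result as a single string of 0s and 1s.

s1 (pos 1,3,5,7,9,11,13,15): 1⊕0⊕0⊕0⊕0⊕1⊕0⊕0 = 0
s2 (pos 2,3,6,7,10,11,14,15): 1⊕0⊕0⊕0⊕1⊕1⊕0⊕0 = 1
s4 (pos 4,5,6,7,12,13,14,15): 0⊕0⊕0⊕0⊕1⊕0⊕0⊕0 = 1
s8 (pos 8,9,10,11,12,13,14,15): 1⊕0⊕1⊕1⊕1⊕0⊕0⊕0 = 0
Syndrome s8…s1 = 0110 → error at position 6.
Flip position 6: 110000010111000 → 110001010111000

110001010111000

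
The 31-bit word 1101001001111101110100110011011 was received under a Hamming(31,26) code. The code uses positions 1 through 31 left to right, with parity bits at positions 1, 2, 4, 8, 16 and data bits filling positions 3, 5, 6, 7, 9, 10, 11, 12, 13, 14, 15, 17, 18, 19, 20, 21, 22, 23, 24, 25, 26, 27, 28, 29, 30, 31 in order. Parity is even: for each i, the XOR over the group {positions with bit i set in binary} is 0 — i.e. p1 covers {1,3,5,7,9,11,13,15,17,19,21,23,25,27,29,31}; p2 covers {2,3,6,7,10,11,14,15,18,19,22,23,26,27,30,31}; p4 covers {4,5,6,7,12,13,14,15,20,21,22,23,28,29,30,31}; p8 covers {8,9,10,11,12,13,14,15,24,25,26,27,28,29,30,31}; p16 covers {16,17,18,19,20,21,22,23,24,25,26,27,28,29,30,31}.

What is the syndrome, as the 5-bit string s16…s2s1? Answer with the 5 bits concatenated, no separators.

s1 (pos 1,3,5,7,9,11,13,15,17,19,21,23,25,27,29,31): 1⊕0⊕0⊕1⊕0⊕1⊕1⊕0⊕1⊕0⊕0⊕1⊕0⊕1⊕0⊕1 = 0
s2 (pos 2,3,6,7,10,11,14,15,18,19,22,23,26,27,30,31): 1⊕0⊕0⊕1⊕1⊕1⊕1⊕0⊕1⊕0⊕0⊕1⊕0⊕1⊕1⊕1 = 0
s4 (pos 4,5,6,7,12,13,14,15,20,21,22,23,28,29,30,31): 1⊕0⊕0⊕1⊕1⊕1⊕1⊕0⊕1⊕0⊕0⊕1⊕1⊕0⊕1⊕1 = 0
s8 (pos 8,9,10,11,12,13,14,15,24,25,26,27,28,29,30,31): 0⊕0⊕1⊕1⊕1⊕1⊕1⊕0⊕1⊕0⊕0⊕1⊕1⊕0⊕1⊕1 = 0
s16 (pos 16,17,18,19,20,21,22,23,24,25,26,27,28,29,30,31): 1⊕1⊕1⊕0⊕1⊕0⊕0⊕1⊕1⊕0⊕0⊕1⊕1⊕0⊕1⊕1 = 0
Syndrome s16…s1 = 00000 → no error.

00000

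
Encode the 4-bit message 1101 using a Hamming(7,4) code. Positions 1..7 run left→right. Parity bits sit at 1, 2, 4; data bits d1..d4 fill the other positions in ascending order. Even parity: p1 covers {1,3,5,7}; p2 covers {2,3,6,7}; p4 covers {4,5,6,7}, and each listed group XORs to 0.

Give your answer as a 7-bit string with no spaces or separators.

1010101

Place data at non-parity positions: p1 p2 1 p4 1 0 1
p1 (pos 1,3,5,7): XOR of data positions = 1⊕1⊕1 = 1
p2 (pos 2,3,6,7): XOR of data positions = 1⊕0⊕1 = 0
p4 (pos 4,5,6,7): XOR of data positions = 1⊕0⊕1 = 0
Codeword: 1010101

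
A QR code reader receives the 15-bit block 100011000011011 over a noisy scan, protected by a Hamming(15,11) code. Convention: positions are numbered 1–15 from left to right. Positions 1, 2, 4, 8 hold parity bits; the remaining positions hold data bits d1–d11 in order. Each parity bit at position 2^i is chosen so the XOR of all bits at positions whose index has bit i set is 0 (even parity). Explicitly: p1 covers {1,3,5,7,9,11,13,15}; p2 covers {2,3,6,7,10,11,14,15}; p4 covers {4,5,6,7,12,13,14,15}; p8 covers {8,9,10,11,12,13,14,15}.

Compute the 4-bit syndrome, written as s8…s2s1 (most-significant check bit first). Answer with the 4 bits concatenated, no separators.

s1 (pos 1,3,5,7,9,11,13,15): 1⊕0⊕1⊕0⊕0⊕1⊕0⊕1 = 0
s2 (pos 2,3,6,7,10,11,14,15): 0⊕0⊕1⊕0⊕0⊕1⊕1⊕1 = 0
s4 (pos 4,5,6,7,12,13,14,15): 0⊕1⊕1⊕0⊕1⊕0⊕1⊕1 = 1
s8 (pos 8,9,10,11,12,13,14,15): 0⊕0⊕0⊕1⊕1⊕0⊕1⊕1 = 0
Syndrome s8…s1 = 0100 → error at position 4.

0100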